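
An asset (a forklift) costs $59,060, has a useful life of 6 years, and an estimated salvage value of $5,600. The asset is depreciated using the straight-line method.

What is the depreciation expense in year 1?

Depreciable base = $59,060 − $5,600 = $53,460.
Annual expense = $53,460 / 6 = $8,910.

$8,910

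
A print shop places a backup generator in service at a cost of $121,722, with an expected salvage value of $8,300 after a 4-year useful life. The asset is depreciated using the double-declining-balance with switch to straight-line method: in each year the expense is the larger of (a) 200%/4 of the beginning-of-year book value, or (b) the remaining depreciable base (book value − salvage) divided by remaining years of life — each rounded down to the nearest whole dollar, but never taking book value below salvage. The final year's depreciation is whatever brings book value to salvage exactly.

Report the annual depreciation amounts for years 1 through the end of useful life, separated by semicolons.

Depreciable base = $121,722 − $8,300 = $113,422.
Year 1: DB = ⌊$121,722 × 200%/4⌋ = $60,861; SL = ⌊$113,422/4⌋ = $28,355 → take DB $60,861. Book value $60,861.
Year 2: DB = ⌊$60,861 × 200%/4⌋ = $30,430; SL = ⌊$52,561/3⌋ = $17,520 → take DB $30,430. Book value $30,431.
Year 3: DB = ⌊$30,431 × 200%/4⌋ = $15,215; SL = ⌊$22,131/2⌋ = $11,065 → take DB $15,215. Book value $15,216.
Year 4 (final): $15,216 − $8,300 = $6,916. Book value $8,300.

$60,861; $30,430; $15,215; $6,916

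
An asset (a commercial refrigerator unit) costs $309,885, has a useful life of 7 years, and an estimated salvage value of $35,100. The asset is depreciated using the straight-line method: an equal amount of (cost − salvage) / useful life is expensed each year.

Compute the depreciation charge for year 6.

Depreciable base = $309,885 − $35,100 = $274,785.
Annual expense = $274,785 / 7 = $39,255.

$39,255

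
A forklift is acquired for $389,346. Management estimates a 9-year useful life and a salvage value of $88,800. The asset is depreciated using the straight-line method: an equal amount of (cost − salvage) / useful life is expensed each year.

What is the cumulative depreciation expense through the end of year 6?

Depreciable base = $389,346 − $88,800 = $300,546.
Annual expense = $300,546 / 9 = $33,394.
End of year 1: book value $355,952.
End of year 2: book value $322,558.
End of year 3: book value $289,164.
End of year 4: book value $255,770.
End of year 5: book value $222,376.
End of year 6: book value $188,982.
Accumulated through year 6 = $389,346 − $188,982 = $200,364.

$200,364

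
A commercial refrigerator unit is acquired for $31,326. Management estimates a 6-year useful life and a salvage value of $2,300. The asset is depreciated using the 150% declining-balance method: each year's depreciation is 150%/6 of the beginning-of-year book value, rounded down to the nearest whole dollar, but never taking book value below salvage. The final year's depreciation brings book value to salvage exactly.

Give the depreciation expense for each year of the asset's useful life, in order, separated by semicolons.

$7,831; $5,873; $4,405; $3,304; $2,478; $5,135

Depreciable base = $31,326 − $2,300 = $29,026.
Year 1: ⌊$31,326 × 150%/6⌋ = $7,831. Book value $23,495.
Year 2: ⌊$23,495 × 150%/6⌋ = $5,873. Book value $17,622.
Year 3: ⌊$17,622 × 150%/6⌋ = $4,405. Book value $13,217.
Year 4: ⌊$13,217 × 150%/6⌋ = $3,304. Book value $9,913.
Year 5: ⌊$9,913 × 150%/6⌋ = $2,478. Book value $7,435.
Year 6 (final): $7,435 − $2,300 = $5,135. Book value $2,300.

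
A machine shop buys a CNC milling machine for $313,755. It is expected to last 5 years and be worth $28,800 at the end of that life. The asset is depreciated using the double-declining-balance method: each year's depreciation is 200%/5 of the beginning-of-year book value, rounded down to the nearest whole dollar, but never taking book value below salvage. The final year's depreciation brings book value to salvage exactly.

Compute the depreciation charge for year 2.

Depreciable base = $313,755 − $28,800 = $284,955.
Year 1: ⌊$313,755 × 200%/5⌋ = $125,502. Book value $188,253.
Year 2: ⌊$188,253 × 200%/5⌋ = $75,301. Book value $112,952.

$75,301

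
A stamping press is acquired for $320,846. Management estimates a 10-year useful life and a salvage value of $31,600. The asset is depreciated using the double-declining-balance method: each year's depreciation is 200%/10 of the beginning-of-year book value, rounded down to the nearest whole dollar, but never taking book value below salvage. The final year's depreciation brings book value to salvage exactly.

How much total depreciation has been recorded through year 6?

$236,737

Depreciable base = $320,846 − $31,600 = $289,246.
Year 1: ⌊$320,846 × 200%/10⌋ = $64,169. Book value $256,677.
Year 2: ⌊$256,677 × 200%/10⌋ = $51,335. Book value $205,342.
Year 3: ⌊$205,342 × 200%/10⌋ = $41,068. Book value $164,274.
Year 4: ⌊$164,274 × 200%/10⌋ = $32,854. Book value $131,420.
Year 5: ⌊$131,420 × 200%/10⌋ = $26,284. Book value $105,136.
Year 6: ⌊$105,136 × 200%/10⌋ = $21,027. Book value $84,109.
Accumulated through year 6 = $320,846 − $84,109 = $236,737.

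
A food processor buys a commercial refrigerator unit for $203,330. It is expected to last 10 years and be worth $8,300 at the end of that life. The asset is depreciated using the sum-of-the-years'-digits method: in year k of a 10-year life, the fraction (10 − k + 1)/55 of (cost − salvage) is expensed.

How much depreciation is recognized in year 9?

Depreciable base = $203,330 − $8,300 = $195,030.
Sum of the years' digits = 10+9+8+7+6+5+4+3+2+1 = 55.
Year 1: $195,030 × 10/55 = $35,460. Book value $167,870.
Year 2: $195,030 × 9/55 = $31,914. Book value $135,956.
Year 3: $195,030 × 8/55 = $28,368. Book value $107,588.
Year 4: $195,030 × 7/55 = $24,822. Book value $82,766.
Year 5: $195,030 × 6/55 = $21,276. Book value $61,490.
Year 6: $195,030 × 5/55 = $17,730. Book value $43,760.
Year 7: $195,030 × 4/55 = $14,184. Book value $29,576.
Year 8: $195,030 × 3/55 = $10,638. Book value $18,938.
Year 9: $195,030 × 2/55 = $7,092. Book value $11,846.

$7,092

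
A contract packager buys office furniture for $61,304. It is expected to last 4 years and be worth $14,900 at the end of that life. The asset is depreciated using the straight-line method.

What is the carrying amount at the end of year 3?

$26,501

Depreciable base = $61,304 − $14,900 = $46,404.
Annual expense = $46,404 / 4 = $11,601.
End of year 1: book value $49,703.
End of year 2: book value $38,102.
End of year 3: book value $26,501.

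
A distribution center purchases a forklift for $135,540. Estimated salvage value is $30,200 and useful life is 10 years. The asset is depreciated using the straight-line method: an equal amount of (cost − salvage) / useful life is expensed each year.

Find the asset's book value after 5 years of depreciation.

Depreciable base = $135,540 − $30,200 = $105,340.
Annual expense = $105,340 / 10 = $10,534.
End of year 1: book value $125,006.
End of year 2: book value $114,472.
End of year 3: book value $103,938.
End of year 4: book value $93,404.
End of year 5: book value $82,870.

$82,870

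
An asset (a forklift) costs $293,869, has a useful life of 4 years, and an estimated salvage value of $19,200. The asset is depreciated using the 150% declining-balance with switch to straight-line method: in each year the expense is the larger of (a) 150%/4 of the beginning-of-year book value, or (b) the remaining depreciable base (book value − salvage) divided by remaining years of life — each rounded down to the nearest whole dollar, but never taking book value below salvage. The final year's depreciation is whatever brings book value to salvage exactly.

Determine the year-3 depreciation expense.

Depreciable base = $293,869 − $19,200 = $274,669.
Year 1: DB = ⌊$293,869 × 150%/4⌋ = $110,200; SL = ⌊$274,669/4⌋ = $68,667 → take DB $110,200. Book value $183,669.
Year 2: DB = ⌊$183,669 × 150%/4⌋ = $68,875; SL = ⌊$164,469/3⌋ = $54,823 → take DB $68,875. Book value $114,794.
Year 3: DB = ⌊$114,794 × 150%/4⌋ = $43,047; SL = ⌊$95,594/2⌋ = $47,797 → take SL $47,797. Book value $66,997.

$47,797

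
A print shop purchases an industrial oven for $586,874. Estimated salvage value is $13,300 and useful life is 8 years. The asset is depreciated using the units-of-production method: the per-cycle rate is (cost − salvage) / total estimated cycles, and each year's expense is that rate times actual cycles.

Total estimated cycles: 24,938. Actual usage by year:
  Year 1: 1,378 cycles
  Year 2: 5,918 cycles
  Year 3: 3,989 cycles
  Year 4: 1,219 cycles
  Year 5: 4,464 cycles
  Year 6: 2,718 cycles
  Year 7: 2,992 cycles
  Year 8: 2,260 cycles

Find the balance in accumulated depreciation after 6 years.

Depreciable base = $586,874 − $13,300 = $573,574.
Rate = $573,574 / 24,938 cycles = $23 per cycle.
Year 1: 1,378 × $23 = $31,694. Book value $555,180.
Year 2: 5,918 × $23 = $136,114. Book value $419,066.
Year 3: 3,989 × $23 = $91,747. Book value $327,319.
Year 4: 1,219 × $23 = $28,037. Book value $299,282.
Year 5: 4,464 × $23 = $102,672. Book value $196,610.
Year 6: 2,718 × $23 = $62,514. Book value $134,096.
Accumulated through year 6 = $586,874 − $134,096 = $452,778.

$452,778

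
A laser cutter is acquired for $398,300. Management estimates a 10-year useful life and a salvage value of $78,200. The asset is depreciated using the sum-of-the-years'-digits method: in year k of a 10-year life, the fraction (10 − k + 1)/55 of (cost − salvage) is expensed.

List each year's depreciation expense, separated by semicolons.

$58,200; $52,380; $46,560; $40,740; $34,920; $29,100; $23,280; $17,460; $11,640; $5,820

Depreciable base = $398,300 − $78,200 = $320,100.
Sum of the years' digits = 10+9+8+7+6+5+4+3+2+1 = 55.
Year 1: $320,100 × 10/55 = $58,200. Book value $340,100.
Year 2: $320,100 × 9/55 = $52,380. Book value $287,720.
Year 3: $320,100 × 8/55 = $46,560. Book value $241,160.
Year 4: $320,100 × 7/55 = $40,740. Book value $200,420.
Year 5: $320,100 × 6/55 = $34,920. Book value $165,500.
Year 6: $320,100 × 5/55 = $29,100. Book value $136,400.
Year 7: $320,100 × 4/55 = $23,280. Book value $113,120.
Year 8: $320,100 × 3/55 = $17,460. Book value $95,660.
Year 9: $320,100 × 2/55 = $11,640. Book value $84,020.
Year 10: $320,100 × 1/55 = $5,820. Book value $78,200.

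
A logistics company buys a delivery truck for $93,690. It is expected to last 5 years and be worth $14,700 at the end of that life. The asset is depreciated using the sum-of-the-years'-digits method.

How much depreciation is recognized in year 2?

$21,064

Depreciable base = $93,690 − $14,700 = $78,990.
Sum of the years' digits = 5+4+3+2+1 = 15.
Year 1: $78,990 × 5/15 = $26,330. Book value $67,360.
Year 2: $78,990 × 4/15 = $21,064. Book value $46,296.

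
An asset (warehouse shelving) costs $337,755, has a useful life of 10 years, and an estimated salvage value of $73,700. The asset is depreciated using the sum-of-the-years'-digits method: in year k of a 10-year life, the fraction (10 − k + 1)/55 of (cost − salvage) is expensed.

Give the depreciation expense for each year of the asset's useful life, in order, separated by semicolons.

Depreciable base = $337,755 − $73,700 = $264,055.
Sum of the years' digits = 10+9+8+7+6+5+4+3+2+1 = 55.
Year 1: $264,055 × 10/55 = $48,010. Book value $289,745.
Year 2: $264,055 × 9/55 = $43,209. Book value $246,536.
Year 3: $264,055 × 8/55 = $38,408. Book value $208,128.
Year 4: $264,055 × 7/55 = $33,607. Book value $174,521.
Year 5: $264,055 × 6/55 = $28,806. Book value $145,715.
Year 6: $264,055 × 5/55 = $24,005. Book value $121,710.
Year 7: $264,055 × 4/55 = $19,204. Book value $102,506.
Year 8: $264,055 × 3/55 = $14,403. Book value $88,103.
Year 9: $264,055 × 2/55 = $9,602. Book value $78,501.
Year 10: $264,055 × 1/55 = $4,801. Book value $73,700.

$48,010; $43,209; $38,408; $33,607; $28,806; $24,005; $19,204; $14,403; $9,602; $4,801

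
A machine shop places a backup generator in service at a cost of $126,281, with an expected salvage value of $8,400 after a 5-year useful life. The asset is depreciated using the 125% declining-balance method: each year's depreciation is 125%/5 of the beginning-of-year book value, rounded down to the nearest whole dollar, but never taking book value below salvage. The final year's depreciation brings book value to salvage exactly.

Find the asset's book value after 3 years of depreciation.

$53,276

Depreciable base = $126,281 − $8,400 = $117,881.
Year 1: ⌊$126,281 × 125%/5⌋ = $31,570. Book value $94,711.
Year 2: ⌊$94,711 × 125%/5⌋ = $23,677. Book value $71,034.
Year 3: ⌊$71,034 × 125%/5⌋ = $17,758. Book value $53,276.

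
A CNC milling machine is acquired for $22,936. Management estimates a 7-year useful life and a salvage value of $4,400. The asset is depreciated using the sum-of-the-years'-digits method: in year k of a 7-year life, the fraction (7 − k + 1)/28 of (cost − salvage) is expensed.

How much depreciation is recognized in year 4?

Depreciable base = $22,936 − $4,400 = $18,536.
Sum of the years' digits = 7+6+5+4+3+2+1 = 28.
Year 1: $18,536 × 7/28 = $4,634. Book value $18,302.
Year 2: $18,536 × 6/28 = $3,972. Book value $14,330.
Year 3: $18,536 × 5/28 = $3,310. Book value $11,020.
Year 4: $18,536 × 4/28 = $2,648. Book value $8,372.

$2,648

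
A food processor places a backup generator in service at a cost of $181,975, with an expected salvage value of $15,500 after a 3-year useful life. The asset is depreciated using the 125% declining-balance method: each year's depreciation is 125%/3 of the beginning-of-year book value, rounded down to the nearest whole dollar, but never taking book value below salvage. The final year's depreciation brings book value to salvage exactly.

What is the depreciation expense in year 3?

$46,423

Depreciable base = $181,975 − $15,500 = $166,475.
Year 1: ⌊$181,975 × 125%/3⌋ = $75,822. Book value $106,153.
Year 2: ⌊$106,153 × 125%/3⌋ = $44,230. Book value $61,923.
Year 3 (final): $61,923 − $15,500 = $46,423. Book value $15,500.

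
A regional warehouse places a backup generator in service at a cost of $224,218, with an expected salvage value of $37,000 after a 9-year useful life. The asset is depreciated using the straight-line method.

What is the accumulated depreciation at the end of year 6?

$124,812

Depreciable base = $224,218 − $37,000 = $187,218.
Annual expense = $187,218 / 9 = $20,802.
End of year 1: book value $203,416.
End of year 2: book value $182,614.
End of year 3: book value $161,812.
End of year 4: book value $141,010.
End of year 5: book value $120,208.
End of year 6: book value $99,406.
Accumulated through year 6 = $224,218 − $99,406 = $124,812.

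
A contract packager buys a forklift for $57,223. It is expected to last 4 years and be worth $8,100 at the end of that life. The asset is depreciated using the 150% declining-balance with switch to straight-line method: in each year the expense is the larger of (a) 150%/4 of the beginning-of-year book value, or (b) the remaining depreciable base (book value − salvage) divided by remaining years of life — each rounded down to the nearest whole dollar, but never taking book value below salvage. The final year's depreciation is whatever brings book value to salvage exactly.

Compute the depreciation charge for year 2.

Depreciable base = $57,223 − $8,100 = $49,123.
Year 1: DB = ⌊$57,223 × 150%/4⌋ = $21,458; SL = ⌊$49,123/4⌋ = $12,280 → take DB $21,458. Book value $35,765.
Year 2: DB = ⌊$35,765 × 150%/4⌋ = $13,411; SL = ⌊$27,665/3⌋ = $9,221 → take DB $13,411. Book value $22,354.

$13,411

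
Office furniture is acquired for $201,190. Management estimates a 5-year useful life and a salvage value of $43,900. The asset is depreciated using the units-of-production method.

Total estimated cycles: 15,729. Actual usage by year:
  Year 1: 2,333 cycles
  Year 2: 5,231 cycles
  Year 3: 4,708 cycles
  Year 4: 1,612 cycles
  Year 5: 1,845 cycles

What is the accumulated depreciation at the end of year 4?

Depreciable base = $201,190 − $43,900 = $157,290.
Rate = $157,290 / 15,729 cycles = $10 per cycle.
Year 1: 2,333 × $10 = $23,330. Book value $177,860.
Year 2: 5,231 × $10 = $52,310. Book value $125,550.
Year 3: 4,708 × $10 = $47,080. Book value $78,470.
Year 4: 1,612 × $10 = $16,120. Book value $62,350.
Accumulated through year 4 = $201,190 − $62,350 = $138,840.

$138,840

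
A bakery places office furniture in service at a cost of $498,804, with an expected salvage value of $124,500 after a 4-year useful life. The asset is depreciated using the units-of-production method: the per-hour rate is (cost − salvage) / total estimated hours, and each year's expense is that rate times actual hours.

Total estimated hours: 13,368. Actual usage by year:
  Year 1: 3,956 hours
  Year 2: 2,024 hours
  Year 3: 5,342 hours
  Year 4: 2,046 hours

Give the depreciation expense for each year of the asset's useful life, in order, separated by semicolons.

$110,768; $56,672; $149,576; $57,288

Depreciable base = $498,804 − $124,500 = $374,304.
Rate = $374,304 / 13,368 hours = $28 per hour.
Year 1: 3,956 × $28 = $110,768. Book value $388,036.
Year 2: 2,024 × $28 = $56,672. Book value $331,364.
Year 3: 5,342 × $28 = $149,576. Book value $181,788.
Year 4: 2,046 × $28 = $57,288. Book value $124,500.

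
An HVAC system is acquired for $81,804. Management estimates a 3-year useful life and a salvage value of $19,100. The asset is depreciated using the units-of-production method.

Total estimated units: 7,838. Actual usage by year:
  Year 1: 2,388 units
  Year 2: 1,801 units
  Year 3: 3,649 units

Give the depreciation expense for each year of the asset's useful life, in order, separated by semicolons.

Depreciable base = $81,804 − $19,100 = $62,704.
Rate = $62,704 / 7,838 units = $8 per unit.
Year 1: 2,388 × $8 = $19,104. Book value $62,700.
Year 2: 1,801 × $8 = $14,408. Book value $48,292.
Year 3: 3,649 × $8 = $29,192. Book value $19,100.

$19,104; $14,408; $29,192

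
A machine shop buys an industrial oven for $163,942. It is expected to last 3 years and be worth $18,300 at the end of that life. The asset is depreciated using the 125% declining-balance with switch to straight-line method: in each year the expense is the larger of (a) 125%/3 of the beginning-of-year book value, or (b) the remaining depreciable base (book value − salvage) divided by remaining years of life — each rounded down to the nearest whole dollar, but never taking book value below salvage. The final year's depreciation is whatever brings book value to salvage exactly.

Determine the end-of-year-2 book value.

$55,786

Depreciable base = $163,942 − $18,300 = $145,642.
Year 1: DB = ⌊$163,942 × 125%/3⌋ = $68,309; SL = ⌊$145,642/3⌋ = $48,547 → take DB $68,309. Book value $95,633.
Year 2: DB = ⌊$95,633 × 125%/3⌋ = $39,847; SL = ⌊$77,333/2⌋ = $38,666 → take DB $39,847. Book value $55,786.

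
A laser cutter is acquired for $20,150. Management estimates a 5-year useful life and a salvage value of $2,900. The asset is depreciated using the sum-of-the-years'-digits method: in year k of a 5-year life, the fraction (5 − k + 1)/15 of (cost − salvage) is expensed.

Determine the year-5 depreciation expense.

$1,150

Depreciable base = $20,150 − $2,900 = $17,250.
Sum of the years' digits = 5+4+3+2+1 = 15.
Year 1: $17,250 × 5/15 = $5,750. Book value $14,400.
Year 2: $17,250 × 4/15 = $4,600. Book value $9,800.
Year 3: $17,250 × 3/15 = $3,450. Book value $6,350.
Year 4: $17,250 × 2/15 = $2,300. Book value $4,050.
Year 5: $17,250 × 1/15 = $1,150. Book value $2,900.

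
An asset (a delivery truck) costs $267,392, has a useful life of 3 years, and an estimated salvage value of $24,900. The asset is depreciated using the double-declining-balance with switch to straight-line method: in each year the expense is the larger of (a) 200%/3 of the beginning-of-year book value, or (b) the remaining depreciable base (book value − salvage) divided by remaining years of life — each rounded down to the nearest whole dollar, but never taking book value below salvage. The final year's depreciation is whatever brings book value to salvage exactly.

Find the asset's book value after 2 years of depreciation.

Depreciable base = $267,392 − $24,900 = $242,492.
Year 1: DB = ⌊$267,392 × 200%/3⌋ = $178,261; SL = ⌊$242,492/3⌋ = $80,830 → take DB $178,261. Book value $89,131.
Year 2: DB = ⌊$89,131 × 200%/3⌋ = $59,420; SL = ⌊$64,231/2⌋ = $32,115 → take DB $59,420. Book value $29,711.

$29,711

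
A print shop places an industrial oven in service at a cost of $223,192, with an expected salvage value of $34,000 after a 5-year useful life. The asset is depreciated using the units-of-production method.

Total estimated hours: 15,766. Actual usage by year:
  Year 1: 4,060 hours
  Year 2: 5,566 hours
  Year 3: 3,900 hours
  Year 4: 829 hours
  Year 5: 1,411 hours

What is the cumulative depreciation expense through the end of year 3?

Depreciable base = $223,192 − $34,000 = $189,192.
Rate = $189,192 / 15,766 hours = $12 per hour.
Year 1: 4,060 × $12 = $48,720. Book value $174,472.
Year 2: 5,566 × $12 = $66,792. Book value $107,680.
Year 3: 3,900 × $12 = $46,800. Book value $60,880.
Accumulated through year 3 = $223,192 − $60,880 = $162,312.

$162,312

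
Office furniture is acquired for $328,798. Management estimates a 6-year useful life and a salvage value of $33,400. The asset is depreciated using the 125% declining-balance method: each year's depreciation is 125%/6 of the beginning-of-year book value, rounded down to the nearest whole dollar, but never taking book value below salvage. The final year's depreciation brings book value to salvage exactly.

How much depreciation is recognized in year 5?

Depreciable base = $328,798 − $33,400 = $295,398.
Year 1: ⌊$328,798 × 125%/6⌋ = $68,499. Book value $260,299.
Year 2: ⌊$260,299 × 125%/6⌋ = $54,228. Book value $206,071.
Year 3: ⌊$206,071 × 125%/6⌋ = $42,931. Book value $163,140.
Year 4: ⌊$163,140 × 125%/6⌋ = $33,987. Book value $129,153.
Year 5: ⌊$129,153 × 125%/6⌋ = $26,906. Book value $102,247.

$26,906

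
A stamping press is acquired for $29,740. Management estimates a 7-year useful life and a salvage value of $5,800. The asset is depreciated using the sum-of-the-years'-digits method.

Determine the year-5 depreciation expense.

$2,565

Depreciable base = $29,740 − $5,800 = $23,940.
Sum of the years' digits = 7+6+5+4+3+2+1 = 28.
Year 1: $23,940 × 7/28 = $5,985. Book value $23,755.
Year 2: $23,940 × 6/28 = $5,130. Book value $18,625.
Year 3: $23,940 × 5/28 = $4,275. Book value $14,350.
Year 4: $23,940 × 4/28 = $3,420. Book value $10,930.
Year 5: $23,940 × 3/28 = $2,565. Book value $8,365.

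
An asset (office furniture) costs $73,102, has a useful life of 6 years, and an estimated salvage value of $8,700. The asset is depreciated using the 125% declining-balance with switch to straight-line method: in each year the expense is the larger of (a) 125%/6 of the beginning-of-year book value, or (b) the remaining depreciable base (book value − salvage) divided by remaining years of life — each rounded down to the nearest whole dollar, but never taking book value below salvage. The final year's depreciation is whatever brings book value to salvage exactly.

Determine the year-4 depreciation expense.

$9,190

Depreciable base = $73,102 − $8,700 = $64,402.
Year 1: DB = ⌊$73,102 × 125%/6⌋ = $15,229; SL = ⌊$64,402/6⌋ = $10,733 → take DB $15,229. Book value $57,873.
Year 2: DB = ⌊$57,873 × 125%/6⌋ = $12,056; SL = ⌊$49,173/5⌋ = $9,834 → take DB $12,056. Book value $45,817.
Year 3: DB = ⌊$45,817 × 125%/6⌋ = $9,545; SL = ⌊$37,117/4⌋ = $9,279 → take DB $9,545. Book value $36,272.
Year 4: DB = ⌊$36,272 × 125%/6⌋ = $7,556; SL = ⌊$27,572/3⌋ = $9,190 → take SL $9,190. Book value $27,082.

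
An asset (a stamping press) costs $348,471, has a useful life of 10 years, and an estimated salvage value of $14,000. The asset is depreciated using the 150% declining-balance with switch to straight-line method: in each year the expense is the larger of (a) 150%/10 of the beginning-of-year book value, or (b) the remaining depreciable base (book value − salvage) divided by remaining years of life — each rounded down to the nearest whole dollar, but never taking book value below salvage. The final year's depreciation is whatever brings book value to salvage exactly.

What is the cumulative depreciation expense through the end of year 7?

$250,517

Depreciable base = $348,471 − $14,000 = $334,471.
Year 1: DB = ⌊$348,471 × 150%/10⌋ = $52,270; SL = ⌊$334,471/10⌋ = $33,447 → take DB $52,270. Book value $296,201.
Year 2: DB = ⌊$296,201 × 150%/10⌋ = $44,430; SL = ⌊$282,201/9⌋ = $31,355 → take DB $44,430. Book value $251,771.
Year 3: DB = ⌊$251,771 × 150%/10⌋ = $37,765; SL = ⌊$237,771/8⌋ = $29,721 → take DB $37,765. Book value $214,006.
Year 4: DB = ⌊$214,006 × 150%/10⌋ = $32,100; SL = ⌊$200,006/7⌋ = $28,572 → take DB $32,100. Book value $181,906.
Year 5: DB = ⌊$181,906 × 150%/10⌋ = $27,285; SL = ⌊$167,906/6⌋ = $27,984 → take SL $27,984. Book value $153,922.
Year 6: DB = ⌊$153,922 × 150%/10⌋ = $23,088; SL = ⌊$139,922/5⌋ = $27,984 → take SL $27,984. Book value $125,938.
Year 7: DB = ⌊$125,938 × 150%/10⌋ = $18,890; SL = ⌊$111,938/4⌋ = $27,984 → take SL $27,984. Book value $97,954.
Accumulated through year 7 = $348,471 − $97,954 = $250,517.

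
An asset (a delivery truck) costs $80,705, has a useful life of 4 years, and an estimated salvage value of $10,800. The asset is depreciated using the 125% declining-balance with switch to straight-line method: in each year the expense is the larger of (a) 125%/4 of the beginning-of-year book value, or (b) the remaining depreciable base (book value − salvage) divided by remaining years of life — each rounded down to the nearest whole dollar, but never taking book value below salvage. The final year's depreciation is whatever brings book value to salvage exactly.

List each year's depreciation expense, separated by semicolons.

Depreciable base = $80,705 − $10,800 = $69,905.
Year 1: DB = ⌊$80,705 × 125%/4⌋ = $25,220; SL = ⌊$69,905/4⌋ = $17,476 → take DB $25,220. Book value $55,485.
Year 2: DB = ⌊$55,485 × 125%/4⌋ = $17,339; SL = ⌊$44,685/3⌋ = $14,895 → take DB $17,339. Book value $38,146.
Year 3: DB = ⌊$38,146 × 125%/4⌋ = $11,920; SL = ⌊$27,346/2⌋ = $13,673 → take SL $13,673. Book value $24,473.
Year 4 (final): $24,473 − $10,800 = $13,673. Book value $10,800.

$25,220; $17,339; $13,673; $13,673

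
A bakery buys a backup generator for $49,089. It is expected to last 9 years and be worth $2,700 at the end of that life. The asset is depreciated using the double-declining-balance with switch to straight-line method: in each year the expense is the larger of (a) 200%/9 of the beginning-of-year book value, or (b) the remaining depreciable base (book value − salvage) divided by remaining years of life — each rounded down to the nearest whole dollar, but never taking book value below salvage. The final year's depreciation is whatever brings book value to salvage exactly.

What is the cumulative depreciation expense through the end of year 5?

$35,115

Depreciable base = $49,089 − $2,700 = $46,389.
Year 1: DB = ⌊$49,089 × 200%/9⌋ = $10,908; SL = ⌊$46,389/9⌋ = $5,154 → take DB $10,908. Book value $38,181.
Year 2: DB = ⌊$38,181 × 200%/9⌋ = $8,484; SL = ⌊$35,481/8⌋ = $4,435 → take DB $8,484. Book value $29,697.
Year 3: DB = ⌊$29,697 × 200%/9⌋ = $6,599; SL = ⌊$26,997/7⌋ = $3,856 → take DB $6,599. Book value $23,098.
Year 4: DB = ⌊$23,098 × 200%/9⌋ = $5,132; SL = ⌊$20,398/6⌋ = $3,399 → take DB $5,132. Book value $17,966.
Year 5: DB = ⌊$17,966 × 200%/9⌋ = $3,992; SL = ⌊$15,266/5⌋ = $3,053 → take DB $3,992. Book value $13,974.
Accumulated through year 5 = $49,089 − $13,974 = $35,115.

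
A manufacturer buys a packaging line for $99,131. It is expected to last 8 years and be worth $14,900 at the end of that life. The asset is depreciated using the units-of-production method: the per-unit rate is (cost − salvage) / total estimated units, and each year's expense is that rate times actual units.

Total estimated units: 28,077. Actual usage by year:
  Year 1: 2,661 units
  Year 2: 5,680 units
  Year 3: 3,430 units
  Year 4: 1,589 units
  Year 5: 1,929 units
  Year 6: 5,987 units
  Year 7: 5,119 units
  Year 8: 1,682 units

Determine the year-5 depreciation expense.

$5,787

Depreciable base = $99,131 − $14,900 = $84,231.
Rate = $84,231 / 28,077 units = $3 per unit.
Year 1: 2,661 × $3 = $7,983. Book value $91,148.
Year 2: 5,680 × $3 = $17,040. Book value $74,108.
Year 3: 3,430 × $3 = $10,290. Book value $63,818.
Year 4: 1,589 × $3 = $4,767. Book value $59,051.
Year 5: 1,929 × $3 = $5,787. Book value $53,264.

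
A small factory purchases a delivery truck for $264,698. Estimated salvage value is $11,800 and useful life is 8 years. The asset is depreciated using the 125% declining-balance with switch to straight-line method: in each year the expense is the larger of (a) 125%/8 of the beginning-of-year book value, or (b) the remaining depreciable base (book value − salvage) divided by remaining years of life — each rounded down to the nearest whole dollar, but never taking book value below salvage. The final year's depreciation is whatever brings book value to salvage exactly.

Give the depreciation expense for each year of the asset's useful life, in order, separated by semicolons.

Depreciable base = $264,698 − $11,800 = $252,898.
Year 1: DB = ⌊$264,698 × 125%/8⌋ = $41,359; SL = ⌊$252,898/8⌋ = $31,612 → take DB $41,359. Book value $223,339.
Year 2: DB = ⌊$223,339 × 125%/8⌋ = $34,896; SL = ⌊$211,539/7⌋ = $30,219 → take DB $34,896. Book value $188,443.
Year 3: DB = ⌊$188,443 × 125%/8⌋ = $29,444; SL = ⌊$176,643/6⌋ = $29,440 → take DB $29,444. Book value $158,999.
Year 4: DB = ⌊$158,999 × 125%/8⌋ = $24,843; SL = ⌊$147,199/5⌋ = $29,439 → take SL $29,439. Book value $129,560.
Year 5: DB = ⌊$129,560 × 125%/8⌋ = $20,243; SL = ⌊$117,760/4⌋ = $29,440 → take SL $29,440. Book value $100,120.
Year 6: DB = ⌊$100,120 × 125%/8⌋ = $15,643; SL = ⌊$88,320/3⌋ = $29,440 → take SL $29,440. Book value $70,680.
Year 7: DB = ⌊$70,680 × 125%/8⌋ = $11,043; SL = ⌊$58,880/2⌋ = $29,440 → take SL $29,440. Book value $41,240.
Year 8 (final): $41,240 − $11,800 = $29,440. Book value $11,800.

$41,359; $34,896; $29,444; $29,439; $29,440; $29,440; $29,440; $29,440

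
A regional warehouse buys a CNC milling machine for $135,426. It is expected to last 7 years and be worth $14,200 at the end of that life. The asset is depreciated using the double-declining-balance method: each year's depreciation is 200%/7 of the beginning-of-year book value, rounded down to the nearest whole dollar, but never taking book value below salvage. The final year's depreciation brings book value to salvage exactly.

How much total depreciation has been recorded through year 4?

$100,173

Depreciable base = $135,426 − $14,200 = $121,226.
Year 1: ⌊$135,426 × 200%/7⌋ = $38,693. Book value $96,733.
Year 2: ⌊$96,733 × 200%/7⌋ = $27,638. Book value $69,095.
Year 3: ⌊$69,095 × 200%/7⌋ = $19,741. Book value $49,354.
Year 4: ⌊$49,354 × 200%/7⌋ = $14,101. Book value $35,253.
Accumulated through year 4 = $135,426 − $35,253 = $100,173.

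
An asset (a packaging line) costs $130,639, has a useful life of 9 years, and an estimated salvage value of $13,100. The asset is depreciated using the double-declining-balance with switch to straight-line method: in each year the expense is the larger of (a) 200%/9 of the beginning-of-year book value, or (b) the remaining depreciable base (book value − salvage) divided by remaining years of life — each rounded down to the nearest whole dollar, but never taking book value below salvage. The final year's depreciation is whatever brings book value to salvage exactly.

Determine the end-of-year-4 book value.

Depreciable base = $130,639 − $13,100 = $117,539.
Year 1: DB = ⌊$130,639 × 200%/9⌋ = $29,030; SL = ⌊$117,539/9⌋ = $13,059 → take DB $29,030. Book value $101,609.
Year 2: DB = ⌊$101,609 × 200%/9⌋ = $22,579; SL = ⌊$88,509/8⌋ = $11,063 → take DB $22,579. Book value $79,030.
Year 3: DB = ⌊$79,030 × 200%/9⌋ = $17,562; SL = ⌊$65,930/7⌋ = $9,418 → take DB $17,562. Book value $61,468.
Year 4: DB = ⌊$61,468 × 200%/9⌋ = $13,659; SL = ⌊$48,368/6⌋ = $8,061 → take DB $13,659. Book value $47,809.

$47,809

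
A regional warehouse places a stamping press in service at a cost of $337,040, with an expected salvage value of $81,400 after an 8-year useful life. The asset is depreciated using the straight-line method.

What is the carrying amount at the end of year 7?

$113,355

Depreciable base = $337,040 − $81,400 = $255,640.
Annual expense = $255,640 / 8 = $31,955.
End of year 1: book value $305,085.
End of year 2: book value $273,130.
End of year 3: book value $241,175.
End of year 4: book value $209,220.
End of year 5: book value $177,265.
End of year 6: book value $145,310.
End of year 7: book value $113,355.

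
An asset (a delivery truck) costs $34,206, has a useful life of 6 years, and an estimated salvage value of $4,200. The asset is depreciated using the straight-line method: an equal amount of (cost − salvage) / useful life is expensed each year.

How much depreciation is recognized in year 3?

$5,001

Depreciable base = $34,206 − $4,200 = $30,006.
Annual expense = $30,006 / 6 = $5,001.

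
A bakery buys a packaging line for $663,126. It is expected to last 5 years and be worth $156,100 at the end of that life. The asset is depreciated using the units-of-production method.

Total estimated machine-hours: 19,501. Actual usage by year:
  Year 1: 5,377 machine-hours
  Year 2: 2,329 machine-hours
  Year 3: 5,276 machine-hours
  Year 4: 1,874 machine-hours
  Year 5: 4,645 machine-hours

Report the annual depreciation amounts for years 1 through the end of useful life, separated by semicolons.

Depreciable base = $663,126 − $156,100 = $507,026.
Rate = $507,026 / 19,501 machine-hours = $26 per machine-hour.
Year 1: 5,377 × $26 = $139,802. Book value $523,324.
Year 2: 2,329 × $26 = $60,554. Book value $462,770.
Year 3: 5,276 × $26 = $137,176. Book value $325,594.
Year 4: 1,874 × $26 = $48,724. Book value $276,870.
Year 5: 4,645 × $26 = $120,770. Book value $156,100.

$139,802; $60,554; $137,176; $48,724; $120,770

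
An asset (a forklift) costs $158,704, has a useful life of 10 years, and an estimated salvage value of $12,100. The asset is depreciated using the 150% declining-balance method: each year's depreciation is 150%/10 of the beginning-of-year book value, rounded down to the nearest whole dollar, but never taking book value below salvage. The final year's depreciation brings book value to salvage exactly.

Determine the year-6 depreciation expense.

Depreciable base = $158,704 − $12,100 = $146,604.
Year 1: ⌊$158,704 × 150%/10⌋ = $23,805. Book value $134,899.
Year 2: ⌊$134,899 × 150%/10⌋ = $20,234. Book value $114,665.
Year 3: ⌊$114,665 × 150%/10⌋ = $17,199. Book value $97,466.
Year 4: ⌊$97,466 × 150%/10⌋ = $14,619. Book value $82,847.
Year 5: ⌊$82,847 × 150%/10⌋ = $12,427. Book value $70,420.
Year 6: ⌊$70,420 × 150%/10⌋ = $10,563. Book value $59,857.

$10,563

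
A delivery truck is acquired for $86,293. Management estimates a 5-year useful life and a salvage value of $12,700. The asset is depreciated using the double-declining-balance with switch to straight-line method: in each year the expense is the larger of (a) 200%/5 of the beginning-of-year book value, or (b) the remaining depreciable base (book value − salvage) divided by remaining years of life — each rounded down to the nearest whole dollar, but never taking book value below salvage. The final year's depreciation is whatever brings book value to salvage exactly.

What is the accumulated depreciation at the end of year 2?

$55,227

Depreciable base = $86,293 − $12,700 = $73,593.
Year 1: DB = ⌊$86,293 × 200%/5⌋ = $34,517; SL = ⌊$73,593/5⌋ = $14,718 → take DB $34,517. Book value $51,776.
Year 2: DB = ⌊$51,776 × 200%/5⌋ = $20,710; SL = ⌊$39,076/4⌋ = $9,769 → take DB $20,710. Book value $31,066.
Accumulated through year 2 = $86,293 − $31,066 = $55,227.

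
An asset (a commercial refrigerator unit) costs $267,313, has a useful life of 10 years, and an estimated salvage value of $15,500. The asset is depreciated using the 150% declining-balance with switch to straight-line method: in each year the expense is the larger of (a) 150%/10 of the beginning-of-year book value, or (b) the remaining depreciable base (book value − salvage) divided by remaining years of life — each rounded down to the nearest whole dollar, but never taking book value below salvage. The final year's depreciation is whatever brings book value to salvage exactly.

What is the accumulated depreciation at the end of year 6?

$169,325

Depreciable base = $267,313 − $15,500 = $251,813.
Year 1: DB = ⌊$267,313 × 150%/10⌋ = $40,096; SL = ⌊$251,813/10⌋ = $25,181 → take DB $40,096. Book value $227,217.
Year 2: DB = ⌊$227,217 × 150%/10⌋ = $34,082; SL = ⌊$211,717/9⌋ = $23,524 → take DB $34,082. Book value $193,135.
Year 3: DB = ⌊$193,135 × 150%/10⌋ = $28,970; SL = ⌊$177,635/8⌋ = $22,204 → take DB $28,970. Book value $164,165.
Year 4: DB = ⌊$164,165 × 150%/10⌋ = $24,624; SL = ⌊$148,665/7⌋ = $21,237 → take DB $24,624. Book value $139,541.
Year 5: DB = ⌊$139,541 × 150%/10⌋ = $20,931; SL = ⌊$124,041/6⌋ = $20,673 → take DB $20,931. Book value $118,610.
Year 6: DB = ⌊$118,610 × 150%/10⌋ = $17,791; SL = ⌊$103,110/5⌋ = $20,622 → take SL $20,622. Book value $97,988.
Accumulated through year 6 = $267,313 − $97,988 = $169,325.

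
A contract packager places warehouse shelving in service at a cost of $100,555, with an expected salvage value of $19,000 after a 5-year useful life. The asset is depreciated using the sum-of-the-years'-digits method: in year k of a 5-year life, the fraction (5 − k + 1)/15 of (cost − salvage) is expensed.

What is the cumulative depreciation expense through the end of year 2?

Depreciable base = $100,555 − $19,000 = $81,555.
Sum of the years' digits = 5+4+3+2+1 = 15.
Year 1: $81,555 × 5/15 = $27,185. Book value $73,370.
Year 2: $81,555 × 4/15 = $21,748. Book value $51,622.
Accumulated through year 2 = $100,555 − $51,622 = $48,933.

$48,933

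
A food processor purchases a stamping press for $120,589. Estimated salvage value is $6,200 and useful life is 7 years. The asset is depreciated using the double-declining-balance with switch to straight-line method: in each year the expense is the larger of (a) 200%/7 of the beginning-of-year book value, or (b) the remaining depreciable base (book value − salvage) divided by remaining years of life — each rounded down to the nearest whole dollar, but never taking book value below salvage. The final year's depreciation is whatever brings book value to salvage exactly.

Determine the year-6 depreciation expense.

$8,111

Depreciable base = $120,589 − $6,200 = $114,389.
Year 1: DB = ⌊$120,589 × 200%/7⌋ = $34,454; SL = ⌊$114,389/7⌋ = $16,341 → take DB $34,454. Book value $86,135.
Year 2: DB = ⌊$86,135 × 200%/7⌋ = $24,610; SL = ⌊$79,935/6⌋ = $13,322 → take DB $24,610. Book value $61,525.
Year 3: DB = ⌊$61,525 × 200%/7⌋ = $17,578; SL = ⌊$55,325/5⌋ = $11,065 → take DB $17,578. Book value $43,947.
Year 4: DB = ⌊$43,947 × 200%/7⌋ = $12,556; SL = ⌊$37,747/4⌋ = $9,436 → take DB $12,556. Book value $31,391.
Year 5: DB = ⌊$31,391 × 200%/7⌋ = $8,968; SL = ⌊$25,191/3⌋ = $8,397 → take DB $8,968. Book value $22,423.
Year 6: DB = ⌊$22,423 × 200%/7⌋ = $6,406; SL = ⌊$16,223/2⌋ = $8,111 → take SL $8,111. Book value $14,312.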